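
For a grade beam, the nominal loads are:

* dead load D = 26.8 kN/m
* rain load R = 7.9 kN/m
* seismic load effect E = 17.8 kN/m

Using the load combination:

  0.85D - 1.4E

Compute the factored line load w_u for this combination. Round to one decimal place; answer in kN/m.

0.85(26.8) - 1.4(17.8) = -2.1
w_u = -2.1 kN/m.

-2.1 kN/m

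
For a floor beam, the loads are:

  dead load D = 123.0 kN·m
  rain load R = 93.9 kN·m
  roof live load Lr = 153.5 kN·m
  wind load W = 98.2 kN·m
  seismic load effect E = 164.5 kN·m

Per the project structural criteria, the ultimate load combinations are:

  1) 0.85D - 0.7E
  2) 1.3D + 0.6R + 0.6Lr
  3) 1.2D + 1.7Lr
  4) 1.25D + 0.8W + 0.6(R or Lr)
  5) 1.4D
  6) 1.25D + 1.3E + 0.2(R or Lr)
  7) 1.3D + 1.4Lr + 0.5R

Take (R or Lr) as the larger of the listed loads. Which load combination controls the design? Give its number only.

Combination 7

(R or Lr) → Lr = 153.5 kN·m.
1) 0.85(123.0) - 0.7(164.5) = 104.55 - 115.15 = -10.60
2) 1.3(123.0) + 0.6(93.9) + 0.6(153.5) = 159.90 + 56.34 + 92.10 = 308.34
3) 1.2(123.0) + 1.7(153.5) = 147.60 + 260.95 = 408.55
4) 1.25(123.0) + 0.8(98.2) + 0.6(153.5) = 153.75 + 78.56 + 92.10 = 324.41
5) 1.4(123.0) = 172.20
6) 1.25(123.0) + 1.3(164.5) + 0.2(153.5) = 153.75 + 213.85 + 30.70 = 398.30
7) 1.3(123.0) + 1.4(153.5) + 0.5(93.9) = 159.90 + 214.90 + 46.95 = 421.75
The largest value is 421.75 kN·m from combination 7.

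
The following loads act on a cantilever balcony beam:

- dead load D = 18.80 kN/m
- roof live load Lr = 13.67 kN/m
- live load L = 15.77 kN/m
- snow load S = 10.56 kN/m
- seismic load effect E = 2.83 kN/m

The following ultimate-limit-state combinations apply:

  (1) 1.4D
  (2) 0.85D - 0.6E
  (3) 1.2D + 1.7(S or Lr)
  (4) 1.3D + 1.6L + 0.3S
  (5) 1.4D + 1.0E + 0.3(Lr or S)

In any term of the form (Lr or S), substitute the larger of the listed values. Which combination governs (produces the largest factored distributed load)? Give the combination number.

(S or Lr) → Lr = 13.67 kN/m; (Lr or S) → Lr = 13.67 kN/m.
(1) 1.4(18.80) = 26.32
(2) 0.85(18.80) - 0.6(2.83) = 14.28
(3) 1.2(18.80) + 1.7(13.67) = 45.80
(4) 1.3(18.80) + 1.6(15.77) + 0.3(10.56) = 52.84
(5) 1.4(18.80) + 1.0(2.83) + 0.3(13.67) = 33.25
The largest value is 52.84 kN/m from combination 4.

Combination 4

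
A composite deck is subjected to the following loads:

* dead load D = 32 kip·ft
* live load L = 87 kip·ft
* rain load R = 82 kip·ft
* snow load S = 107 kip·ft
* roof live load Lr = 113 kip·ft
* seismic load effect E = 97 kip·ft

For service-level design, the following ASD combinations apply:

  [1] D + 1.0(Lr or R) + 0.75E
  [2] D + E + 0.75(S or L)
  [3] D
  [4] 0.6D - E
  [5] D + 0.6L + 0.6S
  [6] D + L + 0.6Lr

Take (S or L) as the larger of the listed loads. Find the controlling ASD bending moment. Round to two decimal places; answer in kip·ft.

217.75 kip·ft

(Lr or R) → Lr = 113 kip·ft; (S or L) → S = 107 kip·ft.
[1] 1.0(32) + 1.0(113) + 0.75(97) = 217.75
[2] 1.0(32) + 1.0(97) + 0.75(107) = 209.25
[3] 1.0(32) = 32.00
[4] 0.6(32) - 1.0(97) = -77.80
[5] 1.0(32) + 0.6(87) + 0.6(107) = 148.40
[6] 1.0(32) + 1.0(87) + 0.6(113) = 186.80
Maximum is from combination 1.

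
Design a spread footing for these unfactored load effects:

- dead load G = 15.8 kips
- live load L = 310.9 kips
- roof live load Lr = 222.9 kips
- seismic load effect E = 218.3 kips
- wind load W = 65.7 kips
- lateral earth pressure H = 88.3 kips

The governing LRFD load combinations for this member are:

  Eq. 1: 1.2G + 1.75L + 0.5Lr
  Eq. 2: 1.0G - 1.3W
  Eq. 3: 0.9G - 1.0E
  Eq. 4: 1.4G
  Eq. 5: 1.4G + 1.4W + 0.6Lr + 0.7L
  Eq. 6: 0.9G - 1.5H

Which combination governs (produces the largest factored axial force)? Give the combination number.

Eq. 1: 1.2(15.8) + 1.75(310.9) + 0.5(222.9) = 674.5
Eq. 2: 1.0(15.8) - 1.3(65.7) = -69.6
Eq. 3: 0.9(15.8) - 1.0(218.3) = -204.1
Eq. 4: 1.4(15.8) = 22.1
Eq. 5: 1.4(15.8) + 1.4(65.7) + 0.6(222.9) + 0.7(310.9) = 465.5
Eq. 6: 0.9(15.8) - 1.5(88.3) = -118.2
The largest value is 674.5 kips from combination 1.

Combination 1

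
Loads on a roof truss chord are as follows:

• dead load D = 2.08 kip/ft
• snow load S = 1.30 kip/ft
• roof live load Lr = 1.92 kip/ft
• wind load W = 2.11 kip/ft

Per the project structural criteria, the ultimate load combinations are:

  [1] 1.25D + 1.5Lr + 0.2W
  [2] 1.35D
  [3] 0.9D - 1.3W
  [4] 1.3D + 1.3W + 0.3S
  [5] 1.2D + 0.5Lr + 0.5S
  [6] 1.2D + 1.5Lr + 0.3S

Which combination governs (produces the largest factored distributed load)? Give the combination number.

[1] 1.25(2.08) + 1.5(1.92) + 0.2(2.11) = 2.60 + 2.88 + 0.42 = 5.90
[2] 1.35(2.08) = 2.81
[3] 0.9(2.08) - 1.3(2.11) = 1.87 - 2.74 = -0.87
[4] 1.3(2.08) + 1.3(2.11) + 0.3(1.30) = 5.84
[5] 1.2(2.08) + 0.5(1.92) + 0.5(1.30) = 2.50 + 0.96 + 0.65 = 4.11
[6] 1.2(2.08) + 1.5(1.92) + 0.3(1.30) = 2.50 + 2.88 + 0.39 = 5.77
The largest value is 5.90 kip/ft from combination 1.

Combination 1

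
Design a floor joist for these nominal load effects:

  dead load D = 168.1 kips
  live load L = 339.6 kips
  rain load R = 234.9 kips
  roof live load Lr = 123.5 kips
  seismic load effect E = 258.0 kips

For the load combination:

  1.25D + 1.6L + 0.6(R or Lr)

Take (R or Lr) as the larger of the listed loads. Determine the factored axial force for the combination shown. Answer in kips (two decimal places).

(R or Lr) → R = 234.9 kips.
1.25(168.1) + 1.6(339.6) + 0.6(234.9) = 210.13 + 543.36 + 140.94 = 894.43
P_u = 894.43 kips.

894.43 kips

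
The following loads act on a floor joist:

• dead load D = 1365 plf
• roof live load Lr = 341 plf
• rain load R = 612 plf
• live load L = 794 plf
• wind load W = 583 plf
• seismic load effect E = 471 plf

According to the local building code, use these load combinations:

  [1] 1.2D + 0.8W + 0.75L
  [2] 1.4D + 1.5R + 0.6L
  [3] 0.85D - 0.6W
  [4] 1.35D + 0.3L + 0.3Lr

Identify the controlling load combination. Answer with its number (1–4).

Combination 2

[1] 1.2(1365) + 0.8(583) + 0.75(794) = 1638.0 + 466.4 + 595.5 = 2699.9
[2] 1.4(1365) + 1.5(612) + 0.6(794) = 1911.0 + 918.0 + 476.4 = 3305.4
[3] 0.85(1365) - 0.6(583) = 1160.3 - 349.8 = 810.5
[4] 1.35(1365) + 0.3(794) + 0.3(341) = 1842.8 + 238.2 + 102.3 = 2183.3
The largest value is 3305.4 plf from combination 2.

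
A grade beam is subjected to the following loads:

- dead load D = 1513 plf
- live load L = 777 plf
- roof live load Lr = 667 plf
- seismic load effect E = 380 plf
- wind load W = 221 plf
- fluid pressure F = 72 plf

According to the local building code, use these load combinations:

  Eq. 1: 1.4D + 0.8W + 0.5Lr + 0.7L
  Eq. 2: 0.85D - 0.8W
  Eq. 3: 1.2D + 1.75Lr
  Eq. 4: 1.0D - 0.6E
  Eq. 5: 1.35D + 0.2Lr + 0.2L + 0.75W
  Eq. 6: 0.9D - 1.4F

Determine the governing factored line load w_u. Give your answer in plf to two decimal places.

3172.40 plf

Eq. 1: 1.4(1513) + 0.8(221) + 0.5(667) + 0.7(777) = 2118.20 + 176.80 + 333.50 + 543.90 = 3172.40
Eq. 2: 0.85(1513) - 0.8(221) = 1286.05 - 176.80 = 1109.25
Eq. 3: 1.2(1513) + 1.75(667) = 1815.60 + 1167.25 = 2982.85
Eq. 4: 1.0(1513) - 0.6(380) = 1513.00 - 228.00 = 1285.00
Eq. 5: 1.35(1513) + 0.2(667) + 0.2(777) + 0.75(221) = 2042.55 + 133.40 + 155.40 + 165.75 = 2497.10
Eq. 6: 0.9(1513) - 1.4(72) = 1361.70 - 100.80 = 1260.90
The controlling combination is 1, giving 3172.40 plf.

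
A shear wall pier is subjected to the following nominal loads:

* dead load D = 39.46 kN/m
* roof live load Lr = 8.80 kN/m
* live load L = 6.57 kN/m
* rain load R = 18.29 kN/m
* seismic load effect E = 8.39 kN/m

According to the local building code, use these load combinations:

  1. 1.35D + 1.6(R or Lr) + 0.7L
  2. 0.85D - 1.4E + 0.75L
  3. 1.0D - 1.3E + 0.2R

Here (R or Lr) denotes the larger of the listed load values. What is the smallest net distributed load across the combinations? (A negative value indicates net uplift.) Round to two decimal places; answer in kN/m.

(R or Lr) → R = 18.29 kN/m.
1. 1.35(39.46) + 1.6(18.29) + 0.7(6.57) = 53.27 + 29.26 + 4.60 = 87.13
2. 0.85(39.46) - 1.4(8.39) + 0.75(6.57) = 33.54 - 11.75 + 4.93 = 26.72
3. 1.0(39.46) - 1.3(8.39) + 0.2(18.29) = 39.46 - 10.91 + 3.66 = 32.21
Combination 2 gives the minimum: 26.72 kN/m.

26.72 kN/m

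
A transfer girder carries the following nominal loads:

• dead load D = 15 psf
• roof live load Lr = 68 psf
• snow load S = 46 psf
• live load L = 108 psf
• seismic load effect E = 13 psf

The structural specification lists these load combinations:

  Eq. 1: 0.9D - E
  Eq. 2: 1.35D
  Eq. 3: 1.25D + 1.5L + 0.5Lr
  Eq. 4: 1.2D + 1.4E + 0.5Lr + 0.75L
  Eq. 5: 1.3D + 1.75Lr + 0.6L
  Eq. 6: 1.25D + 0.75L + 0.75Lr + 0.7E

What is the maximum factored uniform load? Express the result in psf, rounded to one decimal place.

214.8 psf

Eq. 1: 0.9(15) - 1.0(13) = 13.5 - 13.0 = 0.5
Eq. 2: 1.35(15) = 20.3
Eq. 3: 1.25(15) + 1.5(108) + 0.5(68) = 18.8 + 162.0 + 34.0 = 214.8
Eq. 4: 1.2(15) + 1.4(13) + 0.5(68) + 0.75(108) = 18.0 + 18.2 + 34.0 + 81.0 = 151.2
Eq. 5: 1.3(15) + 1.75(68) + 0.6(108) = 19.5 + 119.0 + 64.8 = 203.3
Eq. 6: 1.25(15) + 0.75(108) + 0.75(68) + 0.7(13) = 18.8 + 81.0 + 51.0 + 9.1 = 159.9
The controlling combination is 3, giving 214.8 psf.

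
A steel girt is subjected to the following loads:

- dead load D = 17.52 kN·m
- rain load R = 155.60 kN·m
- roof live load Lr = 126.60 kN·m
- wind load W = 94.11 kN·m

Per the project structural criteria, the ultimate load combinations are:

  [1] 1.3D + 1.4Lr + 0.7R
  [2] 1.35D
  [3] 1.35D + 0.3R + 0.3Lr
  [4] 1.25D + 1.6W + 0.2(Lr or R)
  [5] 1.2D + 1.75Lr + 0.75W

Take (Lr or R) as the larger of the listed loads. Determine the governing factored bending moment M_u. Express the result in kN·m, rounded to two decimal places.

313.16 kN·m

(Lr or R) → R = 155.60 kN·m.
[1] 1.3(17.52) + 1.4(126.60) + 0.7(155.60) = 22.78 + 177.24 + 108.92 = 308.94
[2] 1.35(17.52) = 23.65
[3] 1.35(17.52) + 0.3(155.60) + 0.3(126.60) = 23.65 + 46.68 + 37.98 = 108.31
[4] 1.25(17.52) + 1.6(94.11) + 0.2(155.60) = 21.90 + 150.58 + 31.12 = 203.60
[5] 1.2(17.52) + 1.75(126.60) + 0.75(94.11) = 313.16
The controlling combination is 5, giving 313.16 kN·m.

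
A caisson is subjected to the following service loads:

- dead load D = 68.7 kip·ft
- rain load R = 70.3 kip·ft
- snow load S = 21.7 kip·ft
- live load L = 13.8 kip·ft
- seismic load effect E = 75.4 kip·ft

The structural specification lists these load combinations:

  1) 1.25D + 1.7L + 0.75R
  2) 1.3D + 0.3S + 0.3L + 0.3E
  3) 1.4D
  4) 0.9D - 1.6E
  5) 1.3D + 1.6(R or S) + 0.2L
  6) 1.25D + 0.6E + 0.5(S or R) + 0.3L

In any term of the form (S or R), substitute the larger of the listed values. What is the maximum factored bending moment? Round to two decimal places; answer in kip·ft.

(R or S) → R = 70.3 kip·ft; (S or R) → R = 70.3 kip·ft.
1) 1.25(68.7) + 1.7(13.8) + 0.75(70.3) = 162.06
2) 1.3(68.7) + 0.3(21.7) + 0.3(13.8) + 0.3(75.4) = 122.58
3) 1.4(68.7) = 96.18
4) 0.9(68.7) - 1.6(75.4) = -58.81
5) 1.3(68.7) + 1.6(70.3) + 0.2(13.8) = 204.55
6) 1.25(68.7) + 0.6(75.4) + 0.5(70.3) + 0.3(13.8) = 170.41
Maximum is from combination 5.

204.55 kip·ft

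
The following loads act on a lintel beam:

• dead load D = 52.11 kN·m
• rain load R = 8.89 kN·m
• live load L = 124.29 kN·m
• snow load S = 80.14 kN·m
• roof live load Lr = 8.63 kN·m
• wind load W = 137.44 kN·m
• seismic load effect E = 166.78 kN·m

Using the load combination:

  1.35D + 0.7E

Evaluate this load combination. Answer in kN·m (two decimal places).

187.09 kN·m

1.35(52.11) + 0.7(166.78) = 187.09
M_u = 187.09 kN·m.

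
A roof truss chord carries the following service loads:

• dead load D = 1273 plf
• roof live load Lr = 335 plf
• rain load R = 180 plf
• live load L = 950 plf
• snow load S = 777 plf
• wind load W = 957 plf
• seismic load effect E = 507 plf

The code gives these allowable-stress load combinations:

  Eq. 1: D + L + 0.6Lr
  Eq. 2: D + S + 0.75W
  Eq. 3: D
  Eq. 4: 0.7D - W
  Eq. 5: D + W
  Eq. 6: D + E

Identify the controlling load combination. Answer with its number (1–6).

Eq. 1: 1.0(1273) + 1.0(950) + 0.6(335) = 1273.00 + 950.00 + 201.00 = 2424.00
Eq. 2: 1.0(1273) + 1.0(777) + 0.75(957) = 1273.00 + 777.00 + 717.75 = 2767.75
Eq. 3: 1.0(1273) = 1273.00
Eq. 4: 0.7(1273) - 1.0(957) = 891.10 - 957.00 = -65.90
Eq. 5: 1.0(1273) + 1.0(957) = 1273.00 + 957.00 = 2230.00
Eq. 6: 1.0(1273) + 1.0(507) = 1273.00 + 507.00 = 1780.00
The largest value is 2767.75 plf from combination 2.

Combination 2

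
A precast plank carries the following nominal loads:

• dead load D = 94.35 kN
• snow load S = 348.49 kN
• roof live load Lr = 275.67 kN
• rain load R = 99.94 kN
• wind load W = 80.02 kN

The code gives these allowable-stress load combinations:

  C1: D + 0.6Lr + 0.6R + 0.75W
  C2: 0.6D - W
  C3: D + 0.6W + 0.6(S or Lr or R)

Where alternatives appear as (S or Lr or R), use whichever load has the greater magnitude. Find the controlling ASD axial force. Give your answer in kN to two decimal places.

379.73 kN

(S or Lr or R) → S = 348.49 kN.
C1: 1.0(94.35) + 0.6(275.67) + 0.6(99.94) + 0.75(80.02) = 94.35 + 165.40 + 59.96 + 60.02 = 379.73
C2: 0.6(94.35) - 1.0(80.02) = 56.61 - 80.02 = -23.41
C3: 1.0(94.35) + 0.6(80.02) + 0.6(348.49) = 351.46
Combination 1 governs: N = 379.73 kN.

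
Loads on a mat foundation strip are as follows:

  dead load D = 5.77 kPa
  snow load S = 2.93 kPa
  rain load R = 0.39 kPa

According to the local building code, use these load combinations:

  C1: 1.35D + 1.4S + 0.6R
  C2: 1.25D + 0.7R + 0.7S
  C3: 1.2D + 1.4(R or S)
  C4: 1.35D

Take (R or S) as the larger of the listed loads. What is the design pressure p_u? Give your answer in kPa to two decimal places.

(R or S) → S = 2.93 kPa.
C1: 1.35(5.77) + 1.4(2.93) + 0.6(0.39) = 12.13
C2: 1.25(5.77) + 0.7(0.39) + 0.7(2.93) = 9.54
C3: 1.2(5.77) + 1.4(2.93) = 11.03
C4: 1.35(5.77) = 7.79
Maximum is from combination 1.

12.13 kPa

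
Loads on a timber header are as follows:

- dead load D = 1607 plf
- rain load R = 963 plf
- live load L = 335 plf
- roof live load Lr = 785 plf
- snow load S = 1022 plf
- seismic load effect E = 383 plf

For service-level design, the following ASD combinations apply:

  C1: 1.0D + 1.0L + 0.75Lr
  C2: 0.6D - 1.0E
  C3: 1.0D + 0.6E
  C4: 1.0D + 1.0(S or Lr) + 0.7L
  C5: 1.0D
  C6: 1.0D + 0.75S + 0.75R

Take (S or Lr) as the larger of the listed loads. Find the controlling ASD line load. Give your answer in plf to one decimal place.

3095.8 plf

(S or Lr) → S = 1022 plf.
C1: 1.0(1607) + 1.0(335) + 0.75(785) = 2530.8
C2: 0.6(1607) - 1.0(383) = 581.2
C3: 1.0(1607) + 0.6(383) = 1836.8
C4: 1.0(1607) + 1.0(1022) + 0.7(335) = 2863.5
C5: 1.0(1607) = 1607.0
C6: 1.0(1607) + 0.75(1022) + 0.75(963) = 3095.8
Maximum is from combination 6.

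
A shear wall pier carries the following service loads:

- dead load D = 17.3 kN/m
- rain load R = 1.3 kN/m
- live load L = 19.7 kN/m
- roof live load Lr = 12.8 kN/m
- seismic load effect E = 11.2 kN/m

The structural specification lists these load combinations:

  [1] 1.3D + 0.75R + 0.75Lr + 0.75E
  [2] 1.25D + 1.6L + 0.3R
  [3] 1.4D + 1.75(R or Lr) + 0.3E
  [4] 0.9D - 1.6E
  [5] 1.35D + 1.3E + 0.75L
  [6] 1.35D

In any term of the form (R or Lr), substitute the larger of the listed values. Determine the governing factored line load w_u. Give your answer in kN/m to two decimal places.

53.54 kN/m

(R or Lr) → Lr = 12.8 kN/m.
[1] 1.3(17.3) + 0.75(1.3) + 0.75(12.8) + 0.75(11.2) = 22.49 + 0.98 + 9.60 + 8.40 = 41.47
[2] 1.25(17.3) + 1.6(19.7) + 0.3(1.3) = 21.63 + 31.52 + 0.39 = 53.54
[3] 1.4(17.3) + 1.75(12.8) + 0.3(11.2) = 24.22 + 22.40 + 3.36 = 49.98
[4] 0.9(17.3) - 1.6(11.2) = 15.57 - 17.92 = -2.35
[5] 1.35(17.3) + 1.3(11.2) + 0.75(19.7) = 52.69
[6] 1.35(17.3) = 23.36
The controlling combination is 2, giving 53.54 kN/m.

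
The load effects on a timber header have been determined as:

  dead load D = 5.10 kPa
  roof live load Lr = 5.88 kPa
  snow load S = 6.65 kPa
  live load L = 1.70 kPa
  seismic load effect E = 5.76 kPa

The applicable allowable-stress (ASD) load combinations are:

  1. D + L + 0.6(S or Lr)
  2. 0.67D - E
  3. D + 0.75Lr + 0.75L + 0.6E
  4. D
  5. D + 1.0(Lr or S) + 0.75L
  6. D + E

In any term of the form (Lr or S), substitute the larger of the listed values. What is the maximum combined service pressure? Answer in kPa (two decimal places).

(S or Lr) → S = 6.65 kPa; (Lr or S) → S = 6.65 kPa.
1. 1.0(5.10) + 1.0(1.70) + 0.6(6.65) = 5.10 + 1.70 + 3.99 = 10.79
2. 0.67(5.10) - 1.0(5.76) = 3.42 - 5.76 = -2.34
3. 1.0(5.10) + 0.75(5.88) + 0.75(1.70) + 0.6(5.76) = 14.24
4. 1.0(5.10) = 5.10
5. 1.0(5.10) + 1.0(6.65) + 0.75(1.70) = 5.10 + 6.65 + 1.28 = 13.03
6. 1.0(5.10) + 1.0(5.76) = 5.10 + 5.76 = 10.86
Maximum is from combination 3.

14.24 kPa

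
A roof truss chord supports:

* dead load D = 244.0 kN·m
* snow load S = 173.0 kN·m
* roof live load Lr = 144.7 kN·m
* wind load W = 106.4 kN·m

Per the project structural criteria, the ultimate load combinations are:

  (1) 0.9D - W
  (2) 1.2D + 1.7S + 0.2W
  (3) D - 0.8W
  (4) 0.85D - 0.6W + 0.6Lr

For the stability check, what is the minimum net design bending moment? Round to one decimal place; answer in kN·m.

(1) 0.9(244.0) - 1.0(106.4) = 113.2
(2) 1.2(244.0) + 1.7(173.0) + 0.2(106.4) = 608.2
(3) 1.0(244.0) - 0.8(106.4) = 158.9
(4) 0.85(244.0) - 0.6(106.4) + 0.6(144.7) = 230.4
Combination 1 gives the minimum: 113.2 kN·m.

113.2 kN·m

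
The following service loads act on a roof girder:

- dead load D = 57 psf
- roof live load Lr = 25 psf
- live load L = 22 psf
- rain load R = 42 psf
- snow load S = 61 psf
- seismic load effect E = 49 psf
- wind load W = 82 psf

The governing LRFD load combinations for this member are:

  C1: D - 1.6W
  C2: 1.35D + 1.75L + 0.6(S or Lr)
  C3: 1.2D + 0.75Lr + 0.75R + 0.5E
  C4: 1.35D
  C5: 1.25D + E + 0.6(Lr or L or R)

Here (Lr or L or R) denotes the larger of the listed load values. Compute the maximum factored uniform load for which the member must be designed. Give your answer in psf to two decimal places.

(S or Lr) → S = 61 psf; (Lr or L or R) → R = 42 psf.
C1: 1.0(57) - 1.6(82) = -74.20
C2: 1.35(57) + 1.75(22) + 0.6(61) = 152.05
C3: 1.2(57) + 0.75(25) + 0.75(42) + 0.5(49) = 143.15
C4: 1.35(57) = 76.95
C5: 1.25(57) + 1.0(49) + 0.6(42) = 145.45
The controlling combination is 2, giving 152.05 psf.

152.05 psf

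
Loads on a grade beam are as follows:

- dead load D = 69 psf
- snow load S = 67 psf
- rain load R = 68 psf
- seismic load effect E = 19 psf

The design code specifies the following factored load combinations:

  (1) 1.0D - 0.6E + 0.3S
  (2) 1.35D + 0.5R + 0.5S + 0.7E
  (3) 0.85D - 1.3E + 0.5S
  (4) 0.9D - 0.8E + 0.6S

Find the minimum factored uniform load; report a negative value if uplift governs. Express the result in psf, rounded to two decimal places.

(1) 1.0(69) - 0.6(19) + 0.3(67) = 77.70
(2) 1.35(69) + 0.5(68) + 0.5(67) + 0.7(19) = 173.95
(3) 0.85(69) - 1.3(19) + 0.5(67) = 67.45
(4) 0.9(69) - 0.8(19) + 0.6(67) = 87.10
Combination 3 gives the minimum: 67.45 psf.

67.45 psf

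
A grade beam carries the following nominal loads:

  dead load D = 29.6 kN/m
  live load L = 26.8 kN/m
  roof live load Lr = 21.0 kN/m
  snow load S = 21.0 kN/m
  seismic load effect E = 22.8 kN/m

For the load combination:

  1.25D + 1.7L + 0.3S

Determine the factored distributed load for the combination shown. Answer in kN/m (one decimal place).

88.9 kN/m

1.25(29.6) + 1.7(26.8) + 0.3(21.0) = 37.0 + 45.6 + 6.3 = 88.9
w_u = 88.9 kN/m.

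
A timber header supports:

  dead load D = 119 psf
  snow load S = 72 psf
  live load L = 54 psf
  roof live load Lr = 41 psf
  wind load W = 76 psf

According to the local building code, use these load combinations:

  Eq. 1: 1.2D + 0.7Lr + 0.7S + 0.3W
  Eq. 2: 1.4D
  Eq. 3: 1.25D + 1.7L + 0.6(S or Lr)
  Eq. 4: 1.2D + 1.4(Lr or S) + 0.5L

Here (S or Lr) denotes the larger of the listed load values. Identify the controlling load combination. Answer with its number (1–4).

Combination 3

(S or Lr) → S = 72 psf; (Lr or S) → S = 72 psf.
Eq. 1: 1.2(119) + 0.7(41) + 0.7(72) + 0.3(76) = 244.7
Eq. 2: 1.4(119) = 166.6
Eq. 3: 1.25(119) + 1.7(54) + 0.6(72) = 283.8
Eq. 4: 1.2(119) + 1.4(72) + 0.5(54) = 270.6
The largest value is 283.8 psf from combination 3.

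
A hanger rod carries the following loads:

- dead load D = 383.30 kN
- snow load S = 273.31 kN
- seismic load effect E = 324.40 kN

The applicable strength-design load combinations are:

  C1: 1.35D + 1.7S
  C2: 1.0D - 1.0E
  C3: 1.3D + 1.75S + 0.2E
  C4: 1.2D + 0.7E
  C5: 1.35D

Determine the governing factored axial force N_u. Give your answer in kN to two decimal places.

1041.46 kN

C1: 1.35(383.30) + 1.7(273.31) = 982.08
C2: 1.0(383.30) - 1.0(324.40) = 383.30 - 324.40 = 58.90
C3: 1.3(383.30) + 1.75(273.31) + 0.2(324.40) = 498.29 + 478.29 + 64.88 = 1041.46
C4: 1.2(383.30) + 0.7(324.40) = 459.96 + 227.08 = 687.04
C5: 1.35(383.30) = 517.46
Combination 3 governs: N_u = 1041.46 kN.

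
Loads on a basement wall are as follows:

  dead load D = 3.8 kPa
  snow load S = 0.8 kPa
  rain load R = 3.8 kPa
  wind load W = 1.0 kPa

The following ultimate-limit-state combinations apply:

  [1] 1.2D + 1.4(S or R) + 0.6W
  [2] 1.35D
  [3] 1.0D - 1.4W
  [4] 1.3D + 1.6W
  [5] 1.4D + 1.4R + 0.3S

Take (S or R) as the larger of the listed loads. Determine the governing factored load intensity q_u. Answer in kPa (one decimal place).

(S or R) → R = 3.8 kPa.
[1] 1.2(3.8) + 1.4(3.8) + 0.6(1.0) = 10.5
[2] 1.35(3.8) = 5.1
[3] 1.0(3.8) - 1.4(1.0) = 2.4
[4] 1.3(3.8) + 1.6(1.0) = 6.5
[5] 1.4(3.8) + 1.4(3.8) + 0.3(0.8) = 10.9
Maximum is from combination 5.

10.9 kPa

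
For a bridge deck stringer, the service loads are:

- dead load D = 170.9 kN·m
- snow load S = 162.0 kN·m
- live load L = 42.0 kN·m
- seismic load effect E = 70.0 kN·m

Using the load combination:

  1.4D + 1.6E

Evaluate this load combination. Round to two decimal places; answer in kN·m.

351.26 kN·m

1.4(170.9) + 1.6(70.0) = 239.26 + 112.00 = 351.26
M_u = 351.26 kN·m.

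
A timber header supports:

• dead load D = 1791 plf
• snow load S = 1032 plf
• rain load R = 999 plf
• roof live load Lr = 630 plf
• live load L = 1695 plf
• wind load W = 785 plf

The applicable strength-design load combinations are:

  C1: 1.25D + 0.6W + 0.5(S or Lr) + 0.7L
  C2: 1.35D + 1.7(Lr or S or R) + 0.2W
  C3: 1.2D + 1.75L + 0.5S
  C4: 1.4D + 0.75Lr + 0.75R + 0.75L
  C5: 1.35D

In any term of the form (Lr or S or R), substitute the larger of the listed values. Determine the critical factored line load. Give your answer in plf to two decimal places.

5631.45 plf

(S or Lr) → S = 1032 plf; (Lr or S or R) → S = 1032 plf.
C1: 1.25(1791) + 0.6(785) + 0.5(1032) + 0.7(1695) = 2238.75 + 471.00 + 516.00 + 1186.50 = 4412.25
C2: 1.35(1791) + 1.7(1032) + 0.2(785) = 2417.85 + 1754.40 + 157.00 = 4329.25
C3: 1.2(1791) + 1.75(1695) + 0.5(1032) = 2149.20 + 2966.25 + 516.00 = 5631.45
C4: 1.4(1791) + 0.75(630) + 0.75(999) + 0.75(1695) = 2507.40 + 472.50 + 749.25 + 1271.25 = 5000.40
C5: 1.35(1791) = 2417.85
The controlling combination is 3, giving 5631.45 plf.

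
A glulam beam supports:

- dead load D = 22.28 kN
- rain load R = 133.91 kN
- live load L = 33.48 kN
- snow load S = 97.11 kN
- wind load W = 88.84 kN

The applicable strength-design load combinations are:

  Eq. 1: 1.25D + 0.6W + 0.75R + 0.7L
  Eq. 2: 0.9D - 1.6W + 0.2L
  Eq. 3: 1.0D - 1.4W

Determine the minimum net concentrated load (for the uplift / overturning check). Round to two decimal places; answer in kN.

-115.40 kN

Eq. 1: 1.25(22.28) + 0.6(88.84) + 0.75(133.91) + 0.7(33.48) = 27.85 + 53.30 + 100.43 + 23.44 = 205.02
Eq. 2: 0.9(22.28) - 1.6(88.84) + 0.2(33.48) = -115.40
Eq. 3: 1.0(22.28) - 1.4(88.84) = 22.28 - 124.38 = -102.10
Combination 2 gives the minimum: -115.40 kN.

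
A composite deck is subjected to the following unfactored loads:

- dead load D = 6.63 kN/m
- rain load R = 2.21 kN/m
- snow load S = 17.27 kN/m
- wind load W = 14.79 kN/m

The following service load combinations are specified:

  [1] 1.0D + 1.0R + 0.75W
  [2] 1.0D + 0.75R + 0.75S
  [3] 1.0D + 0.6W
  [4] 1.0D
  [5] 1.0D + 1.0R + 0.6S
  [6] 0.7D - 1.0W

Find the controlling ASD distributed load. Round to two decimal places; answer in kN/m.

[1] 1.0(6.63) + 1.0(2.21) + 0.75(14.79) = 6.63 + 2.21 + 11.09 = 19.93
[2] 1.0(6.63) + 0.75(2.21) + 0.75(17.27) = 6.63 + 1.66 + 12.95 = 21.24
[3] 1.0(6.63) + 0.6(14.79) = 6.63 + 8.87 = 15.50
[4] 1.0(6.63) = 6.63
[5] 1.0(6.63) + 1.0(2.21) + 0.6(17.27) = 6.63 + 2.21 + 10.36 = 19.20
[6] 0.7(6.63) - 1.0(14.79) = 4.64 - 14.79 = -10.15
Maximum is from combination 2.

21.24 kN/m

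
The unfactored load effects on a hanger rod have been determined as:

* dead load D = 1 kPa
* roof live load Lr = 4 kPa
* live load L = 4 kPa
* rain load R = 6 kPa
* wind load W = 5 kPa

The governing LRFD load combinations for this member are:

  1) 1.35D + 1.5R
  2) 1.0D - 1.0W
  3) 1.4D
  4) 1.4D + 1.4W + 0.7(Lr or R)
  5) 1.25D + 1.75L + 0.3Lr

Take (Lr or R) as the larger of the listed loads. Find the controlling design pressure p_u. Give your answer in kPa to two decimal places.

12.60 kPa

(Lr or R) → R = 6 kPa.
1) 1.35(1) + 1.5(6) = 1.35 + 9.00 = 10.35
2) 1.0(1) - 1.0(5) = 1.00 - 5.00 = -4.00
3) 1.4(1) = 1.40
4) 1.4(1) + 1.4(5) + 0.7(6) = 1.40 + 7.00 + 4.20 = 12.60
5) 1.25(1) + 1.75(4) + 0.3(4) = 1.25 + 7.00 + 1.20 = 9.45
The controlling combination is 4, giving 12.60 kPa.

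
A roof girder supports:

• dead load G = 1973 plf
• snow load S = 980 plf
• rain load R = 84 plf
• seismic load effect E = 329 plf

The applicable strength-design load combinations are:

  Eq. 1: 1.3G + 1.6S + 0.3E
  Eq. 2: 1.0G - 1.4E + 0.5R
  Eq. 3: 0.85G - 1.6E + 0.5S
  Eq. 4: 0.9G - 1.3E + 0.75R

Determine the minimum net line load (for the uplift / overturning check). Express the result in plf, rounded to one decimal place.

1411.0 plf

Eq. 1: 1.3(1973) + 1.6(980) + 0.3(329) = 4231.6
Eq. 2: 1.0(1973) - 1.4(329) + 0.5(84) = 1554.4
Eq. 3: 0.85(1973) - 1.6(329) + 0.5(980) = 1640.7
Eq. 4: 0.9(1973) - 1.3(329) + 0.75(84) = 1411.0
Combination 4 gives the minimum: 1411.0 plf.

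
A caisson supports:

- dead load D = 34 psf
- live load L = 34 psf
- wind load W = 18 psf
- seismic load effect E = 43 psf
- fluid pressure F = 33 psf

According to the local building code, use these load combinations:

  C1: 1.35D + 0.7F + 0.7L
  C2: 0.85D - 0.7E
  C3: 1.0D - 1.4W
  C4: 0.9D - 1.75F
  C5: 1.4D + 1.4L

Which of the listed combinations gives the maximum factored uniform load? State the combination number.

C1: 1.35(34) + 0.7(33) + 0.7(34) = 92.80
C2: 0.85(34) - 0.7(43) = -1.20
C3: 1.0(34) - 1.4(18) = 8.80
C4: 0.9(34) - 1.75(33) = -27.15
C5: 1.4(34) + 1.4(34) = 95.20
The largest value is 95.20 psf from combination 5.

Combination 5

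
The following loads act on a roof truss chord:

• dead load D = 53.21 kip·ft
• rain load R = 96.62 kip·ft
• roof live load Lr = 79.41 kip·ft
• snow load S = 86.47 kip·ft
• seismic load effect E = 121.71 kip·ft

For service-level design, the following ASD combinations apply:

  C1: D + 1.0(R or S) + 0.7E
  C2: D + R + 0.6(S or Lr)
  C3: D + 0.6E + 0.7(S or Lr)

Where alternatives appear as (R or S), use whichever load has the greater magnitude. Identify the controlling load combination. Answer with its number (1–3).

(R or S) → R = 96.62 kip·ft; (S or Lr) → S = 86.47 kip·ft.
C1: 1.0(53.21) + 1.0(96.62) + 0.7(121.71) = 53.21 + 96.62 + 85.20 = 235.03
C2: 1.0(53.21) + 1.0(96.62) + 0.6(86.47) = 53.21 + 96.62 + 51.88 = 201.71
C3: 1.0(53.21) + 0.6(121.71) + 0.7(86.47) = 53.21 + 73.03 + 60.53 = 186.77
The largest value is 235.03 kip·ft from combination 1.

Combination 1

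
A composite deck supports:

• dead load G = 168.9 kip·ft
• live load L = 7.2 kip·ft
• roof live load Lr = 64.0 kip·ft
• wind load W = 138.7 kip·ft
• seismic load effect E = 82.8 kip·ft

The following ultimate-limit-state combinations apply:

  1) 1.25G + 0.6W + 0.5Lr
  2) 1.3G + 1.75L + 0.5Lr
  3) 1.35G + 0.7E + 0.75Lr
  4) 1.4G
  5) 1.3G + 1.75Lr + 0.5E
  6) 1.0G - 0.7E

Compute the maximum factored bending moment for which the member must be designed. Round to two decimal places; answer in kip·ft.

372.97 kip·ft

1) 1.25(168.9) + 0.6(138.7) + 0.5(64.0) = 211.13 + 83.22 + 32.00 = 326.35
2) 1.3(168.9) + 1.75(7.2) + 0.5(64.0) = 219.57 + 12.60 + 32.00 = 264.17
3) 1.35(168.9) + 0.7(82.8) + 0.75(64.0) = 228.02 + 57.96 + 48.00 = 333.98
4) 1.4(168.9) = 236.46
5) 1.3(168.9) + 1.75(64.0) + 0.5(82.8) = 219.57 + 112.00 + 41.40 = 372.97
6) 1.0(168.9) - 0.7(82.8) = 168.90 - 57.96 = 110.94
The controlling combination is 5, giving 372.97 kip·ft.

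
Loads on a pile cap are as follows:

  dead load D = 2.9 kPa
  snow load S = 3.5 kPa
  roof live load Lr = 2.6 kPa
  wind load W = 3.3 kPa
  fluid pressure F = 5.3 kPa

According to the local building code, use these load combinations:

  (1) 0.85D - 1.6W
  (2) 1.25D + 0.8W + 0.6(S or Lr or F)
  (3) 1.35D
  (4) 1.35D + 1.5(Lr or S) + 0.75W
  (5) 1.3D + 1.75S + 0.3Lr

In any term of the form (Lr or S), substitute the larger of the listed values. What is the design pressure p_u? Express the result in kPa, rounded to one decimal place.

11.6 kPa

(S or Lr or F) → F = 5.3 kPa; (Lr or S) → S = 3.5 kPa.
(1) 0.85(2.9) - 1.6(3.3) = 2.5 - 5.3 = -2.8
(2) 1.25(2.9) + 0.8(3.3) + 0.6(5.3) = 3.6 + 2.6 + 3.2 = 9.4
(3) 1.35(2.9) = 3.9
(4) 1.35(2.9) + 1.5(3.5) + 0.75(3.3) = 11.6
(5) 1.3(2.9) + 1.75(3.5) + 0.3(2.6) = 3.8 + 6.1 + 0.8 = 10.7
The controlling combination is 4, giving 11.6 kPa.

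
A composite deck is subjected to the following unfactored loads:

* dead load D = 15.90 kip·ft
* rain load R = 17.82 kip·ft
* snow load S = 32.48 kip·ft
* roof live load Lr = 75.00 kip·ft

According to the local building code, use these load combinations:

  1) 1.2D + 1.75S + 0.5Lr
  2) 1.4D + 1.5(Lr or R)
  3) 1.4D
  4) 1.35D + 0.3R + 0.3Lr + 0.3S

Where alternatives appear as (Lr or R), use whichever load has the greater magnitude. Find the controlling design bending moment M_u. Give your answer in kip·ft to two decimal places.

134.76 kip·ft

(Lr or R) → Lr = 75.00 kip·ft.
1) 1.2(15.90) + 1.75(32.48) + 0.5(75.00) = 19.08 + 56.84 + 37.50 = 113.42
2) 1.4(15.90) + 1.5(75.00) = 22.26 + 112.50 = 134.76
3) 1.4(15.90) = 22.26
4) 1.35(15.90) + 0.3(17.82) + 0.3(75.00) + 0.3(32.48) = 21.47 + 5.35 + 22.50 + 9.74 = 59.06
Combination 2 governs: M_u = 134.76 kip·ft.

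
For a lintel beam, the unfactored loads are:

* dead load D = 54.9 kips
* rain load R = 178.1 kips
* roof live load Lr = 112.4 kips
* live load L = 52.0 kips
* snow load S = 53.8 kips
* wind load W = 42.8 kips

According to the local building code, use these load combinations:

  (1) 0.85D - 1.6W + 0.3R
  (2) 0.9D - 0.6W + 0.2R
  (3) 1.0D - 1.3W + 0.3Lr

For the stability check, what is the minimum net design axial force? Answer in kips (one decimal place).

31.6 kips

(1) 0.85(54.9) - 1.6(42.8) + 0.3(178.1) = 31.6
(2) 0.9(54.9) - 0.6(42.8) + 0.2(178.1) = 59.4
(3) 1.0(54.9) - 1.3(42.8) + 0.3(112.4) = 33.0
Combination 1 gives the minimum: 31.6 kips.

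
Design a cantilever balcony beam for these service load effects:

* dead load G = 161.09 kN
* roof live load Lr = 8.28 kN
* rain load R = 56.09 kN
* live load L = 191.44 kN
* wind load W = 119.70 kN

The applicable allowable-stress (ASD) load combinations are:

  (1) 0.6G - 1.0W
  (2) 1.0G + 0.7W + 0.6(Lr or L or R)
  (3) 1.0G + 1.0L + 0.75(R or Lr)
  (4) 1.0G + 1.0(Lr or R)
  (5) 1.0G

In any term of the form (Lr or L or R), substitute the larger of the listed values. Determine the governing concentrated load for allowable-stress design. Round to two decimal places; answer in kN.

(Lr or L or R) → L = 191.44 kN; (R or Lr) → R = 56.09 kN; (Lr or R) → R = 56.09 kN.
(1) 0.6(161.09) - 1.0(119.70) = -23.05
(2) 1.0(161.09) + 0.7(119.70) + 0.6(191.44) = 359.74
(3) 1.0(161.09) + 1.0(191.44) + 0.75(56.09) = 394.60
(4) 1.0(161.09) + 1.0(56.09) = 217.18
(5) 1.0(161.09) = 161.09
Combination 3 governs: P = 394.60 kN.

394.60 kN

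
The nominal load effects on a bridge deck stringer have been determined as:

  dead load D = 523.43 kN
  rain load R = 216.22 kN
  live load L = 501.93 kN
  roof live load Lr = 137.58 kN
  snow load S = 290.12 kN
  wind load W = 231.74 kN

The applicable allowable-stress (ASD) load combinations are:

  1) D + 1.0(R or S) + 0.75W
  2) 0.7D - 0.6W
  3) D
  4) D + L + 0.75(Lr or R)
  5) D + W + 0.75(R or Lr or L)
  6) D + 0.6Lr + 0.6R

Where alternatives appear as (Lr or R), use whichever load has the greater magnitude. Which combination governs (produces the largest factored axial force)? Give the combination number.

Combination 4

(R or S) → S = 290.12 kN; (Lr or R) → R = 216.22 kN; (R or Lr or L) → L = 501.93 kN.
1) 1.0(523.43) + 1.0(290.12) + 0.75(231.74) = 987.36
2) 0.7(523.43) - 0.6(231.74) = 227.36
3) 1.0(523.43) = 523.43
4) 1.0(523.43) + 1.0(501.93) + 0.75(216.22) = 1187.53
5) 1.0(523.43) + 1.0(231.74) + 0.75(501.93) = 1131.62
6) 1.0(523.43) + 0.6(137.58) + 0.6(216.22) = 735.71
The largest value is 1187.53 kN from combination 4.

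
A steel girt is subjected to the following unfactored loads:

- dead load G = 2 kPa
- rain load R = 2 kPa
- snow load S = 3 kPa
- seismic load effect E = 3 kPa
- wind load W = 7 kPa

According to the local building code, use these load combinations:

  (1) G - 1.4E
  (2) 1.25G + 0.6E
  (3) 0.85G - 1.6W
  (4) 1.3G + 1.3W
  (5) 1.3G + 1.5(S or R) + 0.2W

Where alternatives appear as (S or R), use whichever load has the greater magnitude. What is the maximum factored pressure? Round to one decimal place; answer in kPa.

11.7 kPa

(S or R) → S = 3 kPa.
(1) 1.0(2) - 1.4(3) = 2.0 - 4.2 = -2.2
(2) 1.25(2) + 0.6(3) = 2.5 + 1.8 = 4.3
(3) 0.85(2) - 1.6(7) = 1.7 - 11.2 = -9.5
(4) 1.3(2) + 1.3(7) = 2.6 + 9.1 = 11.7
(5) 1.3(2) + 1.5(3) + 0.2(7) = 2.6 + 4.5 + 1.4 = 8.5
Combination 4 governs: p_u = 11.7 kPa.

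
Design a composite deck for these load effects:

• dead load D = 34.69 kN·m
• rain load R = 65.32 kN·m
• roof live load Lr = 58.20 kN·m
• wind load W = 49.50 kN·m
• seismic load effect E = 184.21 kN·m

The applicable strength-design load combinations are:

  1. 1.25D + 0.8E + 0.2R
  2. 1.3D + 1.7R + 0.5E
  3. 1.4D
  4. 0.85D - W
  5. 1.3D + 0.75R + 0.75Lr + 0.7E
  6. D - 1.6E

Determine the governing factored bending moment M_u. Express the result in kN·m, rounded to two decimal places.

266.68 kN·m

1. 1.25(34.69) + 0.8(184.21) + 0.2(65.32) = 43.36 + 147.37 + 13.06 = 203.79
2. 1.3(34.69) + 1.7(65.32) + 0.5(184.21) = 45.10 + 111.04 + 92.11 = 248.25
3. 1.4(34.69) = 48.57
4. 0.85(34.69) - 1.0(49.50) = 29.49 - 49.50 = -20.01
5. 1.3(34.69) + 0.75(65.32) + 0.75(58.20) + 0.7(184.21) = 266.68
6. 1.0(34.69) - 1.6(184.21) = 34.69 - 294.74 = -260.05
Maximum is from combination 5.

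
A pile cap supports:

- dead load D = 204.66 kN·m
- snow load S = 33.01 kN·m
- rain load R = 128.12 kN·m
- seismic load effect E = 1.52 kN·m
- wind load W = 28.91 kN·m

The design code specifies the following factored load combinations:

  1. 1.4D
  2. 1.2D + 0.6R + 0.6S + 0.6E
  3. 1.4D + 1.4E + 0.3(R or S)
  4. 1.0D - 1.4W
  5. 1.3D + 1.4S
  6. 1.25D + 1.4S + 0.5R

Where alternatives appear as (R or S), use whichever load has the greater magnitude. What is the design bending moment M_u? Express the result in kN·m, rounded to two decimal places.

366.10 kN·m

(R or S) → R = 128.12 kN·m.
1. 1.4(204.66) = 286.52
2. 1.2(204.66) + 0.6(128.12) + 0.6(33.01) + 0.6(1.52) = 343.18
3. 1.4(204.66) + 1.4(1.52) + 0.3(128.12) = 327.09
4. 1.0(204.66) - 1.4(28.91) = 164.19
5. 1.3(204.66) + 1.4(33.01) = 312.27
6. 1.25(204.66) + 1.4(33.01) + 0.5(128.12) = 366.10
Combination 6 governs: M_u = 366.10 kN·m.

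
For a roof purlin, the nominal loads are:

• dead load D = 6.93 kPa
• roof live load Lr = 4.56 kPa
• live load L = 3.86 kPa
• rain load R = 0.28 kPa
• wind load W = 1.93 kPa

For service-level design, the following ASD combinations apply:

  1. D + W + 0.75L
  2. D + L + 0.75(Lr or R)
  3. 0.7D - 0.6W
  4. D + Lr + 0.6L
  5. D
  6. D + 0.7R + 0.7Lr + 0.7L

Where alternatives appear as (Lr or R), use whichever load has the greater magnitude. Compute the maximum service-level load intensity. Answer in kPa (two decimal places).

14.21 kPa

(Lr or R) → Lr = 4.56 kPa.
1. 1.0(6.93) + 1.0(1.93) + 0.75(3.86) = 6.93 + 1.93 + 2.90 = 11.76
2. 1.0(6.93) + 1.0(3.86) + 0.75(4.56) = 6.93 + 3.86 + 3.42 = 14.21
3. 0.7(6.93) - 0.6(1.93) = 4.85 - 1.16 = 3.69
4. 1.0(6.93) + 1.0(4.56) + 0.6(3.86) = 6.93 + 4.56 + 2.32 = 13.81
5. 1.0(6.93) = 6.93
6. 1.0(6.93) + 0.7(0.28) + 0.7(4.56) + 0.7(3.86) = 6.93 + 0.20 + 3.19 + 2.70 = 13.02
Combination 2 governs: q = 14.21 kPa.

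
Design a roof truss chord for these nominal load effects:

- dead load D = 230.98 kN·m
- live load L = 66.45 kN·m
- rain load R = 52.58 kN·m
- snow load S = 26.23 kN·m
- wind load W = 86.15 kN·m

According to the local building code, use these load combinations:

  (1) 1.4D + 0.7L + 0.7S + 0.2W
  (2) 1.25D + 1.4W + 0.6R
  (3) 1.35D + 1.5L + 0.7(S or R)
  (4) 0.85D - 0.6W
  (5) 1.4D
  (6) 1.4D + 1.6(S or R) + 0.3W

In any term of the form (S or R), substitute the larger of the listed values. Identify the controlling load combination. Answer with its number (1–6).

Combination 3

(S or R) → R = 52.58 kN·m.
(1) 1.4(230.98) + 0.7(66.45) + 0.7(26.23) + 0.2(86.15) = 323.37 + 46.52 + 18.36 + 17.23 = 405.48
(2) 1.25(230.98) + 1.4(86.15) + 0.6(52.58) = 440.88
(3) 1.35(230.98) + 1.5(66.45) + 0.7(52.58) = 448.30
(4) 0.85(230.98) - 0.6(86.15) = 196.33 - 51.69 = 144.64
(5) 1.4(230.98) = 323.37
(6) 1.4(230.98) + 1.6(52.58) + 0.3(86.15) = 323.37 + 84.13 + 25.85 = 433.35
The largest value is 448.30 kN·m from combination 3.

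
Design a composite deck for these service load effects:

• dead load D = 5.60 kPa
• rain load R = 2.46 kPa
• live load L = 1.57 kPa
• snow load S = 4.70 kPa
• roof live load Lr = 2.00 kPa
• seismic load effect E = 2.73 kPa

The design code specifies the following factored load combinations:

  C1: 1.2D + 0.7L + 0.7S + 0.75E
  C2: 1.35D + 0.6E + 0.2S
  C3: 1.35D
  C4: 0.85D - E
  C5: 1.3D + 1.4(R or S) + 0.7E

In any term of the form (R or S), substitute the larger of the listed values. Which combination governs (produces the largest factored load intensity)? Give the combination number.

(R or S) → S = 4.70 kPa.
C1: 1.2(5.60) + 0.7(1.57) + 0.7(4.70) + 0.75(2.73) = 6.72 + 1.10 + 3.29 + 2.05 = 13.16
C2: 1.35(5.60) + 0.6(2.73) + 0.2(4.70) = 7.56 + 1.64 + 0.94 = 10.14
C3: 1.35(5.60) = 7.56
C4: 0.85(5.60) - 1.0(2.73) = 4.76 - 2.73 = 2.03
C5: 1.3(5.60) + 1.4(4.70) + 0.7(2.73) = 7.28 + 6.58 + 1.91 = 15.77
The largest value is 15.77 kPa from combination 5.

Combination 5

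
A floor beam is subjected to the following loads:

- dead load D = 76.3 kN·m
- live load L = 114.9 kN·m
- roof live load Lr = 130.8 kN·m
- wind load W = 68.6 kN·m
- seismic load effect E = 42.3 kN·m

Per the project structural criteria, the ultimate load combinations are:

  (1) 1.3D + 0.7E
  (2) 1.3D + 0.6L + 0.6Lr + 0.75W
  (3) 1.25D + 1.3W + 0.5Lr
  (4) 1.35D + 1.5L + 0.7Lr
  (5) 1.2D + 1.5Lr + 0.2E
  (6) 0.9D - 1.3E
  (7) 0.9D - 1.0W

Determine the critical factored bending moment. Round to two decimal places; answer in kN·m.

(1) 1.3(76.3) + 0.7(42.3) = 99.19 + 29.61 = 128.80
(2) 1.3(76.3) + 0.6(114.9) + 0.6(130.8) + 0.75(68.6) = 99.19 + 68.94 + 78.48 + 51.45 = 298.06
(3) 1.25(76.3) + 1.3(68.6) + 0.5(130.8) = 95.38 + 89.18 + 65.40 = 249.96
(4) 1.35(76.3) + 1.5(114.9) + 0.7(130.8) = 103.01 + 172.35 + 91.56 = 366.92
(5) 1.2(76.3) + 1.5(130.8) + 0.2(42.3) = 91.56 + 196.20 + 8.46 = 296.22
(6) 0.9(76.3) - 1.3(42.3) = 68.67 - 54.99 = 13.68
(7) 0.9(76.3) - 1.0(68.6) = 68.67 - 68.60 = 0.07
Maximum is from combination 4.

366.92 kN·m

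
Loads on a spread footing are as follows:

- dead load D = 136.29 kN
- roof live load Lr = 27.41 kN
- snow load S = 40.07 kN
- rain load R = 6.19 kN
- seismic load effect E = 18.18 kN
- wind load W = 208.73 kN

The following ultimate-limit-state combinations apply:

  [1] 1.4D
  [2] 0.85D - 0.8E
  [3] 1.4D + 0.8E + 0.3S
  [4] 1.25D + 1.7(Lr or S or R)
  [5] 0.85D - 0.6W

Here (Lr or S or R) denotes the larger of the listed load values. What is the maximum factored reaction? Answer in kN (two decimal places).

(Lr or S or R) → S = 40.07 kN.
[1] 1.4(136.29) = 190.81
[2] 0.85(136.29) - 0.8(18.18) = 101.30
[3] 1.4(136.29) + 0.8(18.18) + 0.3(40.07) = 190.81 + 14.54 + 12.02 = 217.37
[4] 1.25(136.29) + 1.7(40.07) = 170.36 + 68.12 = 238.48
[5] 0.85(136.29) - 0.6(208.73) = 115.85 - 125.24 = -9.39
The controlling combination is 4, giving 238.48 kN.

238.48 kN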